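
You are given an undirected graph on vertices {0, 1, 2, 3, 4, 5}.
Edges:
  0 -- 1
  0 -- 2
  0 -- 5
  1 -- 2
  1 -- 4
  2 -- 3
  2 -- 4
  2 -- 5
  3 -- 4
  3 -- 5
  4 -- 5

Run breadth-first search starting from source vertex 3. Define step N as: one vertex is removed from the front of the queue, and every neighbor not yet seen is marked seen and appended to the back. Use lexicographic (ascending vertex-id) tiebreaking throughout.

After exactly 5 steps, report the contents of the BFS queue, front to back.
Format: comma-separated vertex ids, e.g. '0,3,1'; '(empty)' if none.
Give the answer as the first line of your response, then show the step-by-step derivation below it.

1

step 1: dequeue 3; queue=[2,4,5]; order=3
step 2: dequeue 2; queue=[4,5,0,1]; order=3,2
step 3: dequeue 4; queue=[5,0,1]; order=3,2,4
step 4: dequeue 5; queue=[0,1]; order=3,2,4,5
step 5: dequeue 0; queue=[1]; order=3,2,4,5,0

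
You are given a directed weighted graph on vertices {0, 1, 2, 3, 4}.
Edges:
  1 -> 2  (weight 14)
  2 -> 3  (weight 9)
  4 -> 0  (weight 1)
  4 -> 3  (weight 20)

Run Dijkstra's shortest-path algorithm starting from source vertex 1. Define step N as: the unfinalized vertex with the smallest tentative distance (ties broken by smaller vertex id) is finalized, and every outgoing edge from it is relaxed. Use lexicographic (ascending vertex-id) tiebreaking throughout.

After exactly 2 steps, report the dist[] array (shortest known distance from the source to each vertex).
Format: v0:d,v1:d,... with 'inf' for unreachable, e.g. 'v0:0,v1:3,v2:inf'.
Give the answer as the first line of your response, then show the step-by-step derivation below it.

v0:inf,v1:0,v2:14,v3:23,v4:inf

step 1: dist = v0:inf,v1:0,v2:14,v3:inf,v4:inf
step 2: dist = v0:inf,v1:0,v2:14,v3:23,v4:inf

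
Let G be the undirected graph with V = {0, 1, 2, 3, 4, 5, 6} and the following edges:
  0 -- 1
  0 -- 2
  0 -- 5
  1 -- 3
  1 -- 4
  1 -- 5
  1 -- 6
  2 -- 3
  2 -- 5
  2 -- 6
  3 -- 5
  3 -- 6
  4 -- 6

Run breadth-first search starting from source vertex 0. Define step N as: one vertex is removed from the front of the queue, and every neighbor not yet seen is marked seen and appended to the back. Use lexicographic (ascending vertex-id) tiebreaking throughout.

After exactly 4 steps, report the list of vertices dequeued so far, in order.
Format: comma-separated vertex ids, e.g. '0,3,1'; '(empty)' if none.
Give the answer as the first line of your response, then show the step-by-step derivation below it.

0,1,2,5

step 1: dequeue 0; queue=[1,2,5]; order=0
step 2: dequeue 1; queue=[2,5,3,4,6]; order=0,1
step 3: dequeue 2; queue=[5,3,4,6]; order=0,1,2
step 4: dequeue 5; queue=[3,4,6]; order=0,1,2,5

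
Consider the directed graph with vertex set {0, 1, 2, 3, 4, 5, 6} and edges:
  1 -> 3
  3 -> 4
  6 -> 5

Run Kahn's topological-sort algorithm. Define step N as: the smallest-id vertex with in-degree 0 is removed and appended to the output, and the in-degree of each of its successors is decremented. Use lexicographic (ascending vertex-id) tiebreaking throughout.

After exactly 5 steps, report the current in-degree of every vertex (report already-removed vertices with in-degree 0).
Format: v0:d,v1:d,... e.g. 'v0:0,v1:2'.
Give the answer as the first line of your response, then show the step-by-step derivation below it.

v0:0,v1:0,v2:0,v3:0,v4:0,v5:1,v6:0

step 1: output 0; order=[0]; indeg=(0,0,0,1,1,1,0)
step 2: output 1; order=[0,1]; indeg=(0,0,0,0,1,1,0)
step 3: output 2; order=[0,1,2]; indeg=(0,0,0,0,1,1,0)
step 4: output 3; order=[0,1,2,3]; indeg=(0,0,0,0,0,1,0)
step 5: output 4; order=[0,1,2,3,4]; indeg=(0,0,0,0,0,1,0)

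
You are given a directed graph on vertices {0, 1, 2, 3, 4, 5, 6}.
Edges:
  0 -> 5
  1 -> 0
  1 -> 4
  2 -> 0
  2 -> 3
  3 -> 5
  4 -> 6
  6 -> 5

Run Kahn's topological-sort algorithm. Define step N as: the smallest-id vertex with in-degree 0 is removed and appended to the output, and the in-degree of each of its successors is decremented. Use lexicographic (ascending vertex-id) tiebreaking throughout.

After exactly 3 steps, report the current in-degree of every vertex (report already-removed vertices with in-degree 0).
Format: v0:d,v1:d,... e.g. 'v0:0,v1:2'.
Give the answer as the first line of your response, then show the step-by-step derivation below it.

v0:0,v1:0,v2:0,v3:0,v4:0,v5:2,v6:1

step 1: output 1; order=[1]; indeg=(1,0,0,1,0,3,1)
step 2: output 2; order=[1,2]; indeg=(0,0,0,0,0,3,1)
step 3: output 0; order=[1,2,0]; indeg=(0,0,0,0,0,2,1)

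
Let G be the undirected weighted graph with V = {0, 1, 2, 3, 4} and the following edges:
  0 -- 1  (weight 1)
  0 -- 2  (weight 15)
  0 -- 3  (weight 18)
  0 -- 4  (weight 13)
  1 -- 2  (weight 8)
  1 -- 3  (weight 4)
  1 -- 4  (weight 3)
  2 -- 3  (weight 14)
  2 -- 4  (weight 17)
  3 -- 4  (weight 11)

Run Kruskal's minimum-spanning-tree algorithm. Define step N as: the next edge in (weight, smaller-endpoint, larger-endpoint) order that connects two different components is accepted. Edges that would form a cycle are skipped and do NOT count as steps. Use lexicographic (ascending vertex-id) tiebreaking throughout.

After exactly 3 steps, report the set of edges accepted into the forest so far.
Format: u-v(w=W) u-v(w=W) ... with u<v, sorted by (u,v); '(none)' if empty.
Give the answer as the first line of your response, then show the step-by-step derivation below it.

0-1(w=1) 1-3(w=4) 1-4(w=3)

step 1: add edge 0-1 (w=1); MST = {0-1(w=1)}
step 2: add edge 1-4 (w=3); MST = {0-1(w=1) 1-4(w=3)}
step 3: add edge 1-3 (w=4); MST = {0-1(w=1) 1-3(w=4) 1-4(w=3)}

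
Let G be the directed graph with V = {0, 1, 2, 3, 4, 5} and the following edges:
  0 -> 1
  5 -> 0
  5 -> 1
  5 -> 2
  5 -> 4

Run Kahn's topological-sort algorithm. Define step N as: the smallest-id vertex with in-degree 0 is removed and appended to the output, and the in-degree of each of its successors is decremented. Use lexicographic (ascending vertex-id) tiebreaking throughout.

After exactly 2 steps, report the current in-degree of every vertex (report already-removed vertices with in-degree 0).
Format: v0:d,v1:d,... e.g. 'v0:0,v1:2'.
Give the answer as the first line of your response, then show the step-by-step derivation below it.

v0:0,v1:1,v2:0,v3:0,v4:0,v5:0

step 1: output 3; order=[3]; indeg=(1,2,1,0,1,0)
step 2: output 5; order=[3,5]; indeg=(0,1,0,0,0,0)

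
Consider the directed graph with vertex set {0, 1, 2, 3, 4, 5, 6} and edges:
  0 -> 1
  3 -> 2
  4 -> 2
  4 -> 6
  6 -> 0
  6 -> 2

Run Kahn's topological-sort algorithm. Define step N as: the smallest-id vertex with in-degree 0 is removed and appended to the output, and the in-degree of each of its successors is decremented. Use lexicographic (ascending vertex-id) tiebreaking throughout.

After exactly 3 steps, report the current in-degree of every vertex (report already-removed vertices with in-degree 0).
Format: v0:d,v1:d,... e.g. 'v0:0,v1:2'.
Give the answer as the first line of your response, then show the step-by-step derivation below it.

v0:1,v1:1,v2:1,v3:0,v4:0,v5:0,v6:0

step 1: output 3; order=[3]; indeg=(1,1,2,0,0,0,1)
step 2: output 4; order=[3,4]; indeg=(1,1,1,0,0,0,0)
step 3: output 5; order=[3,4,5]; indeg=(1,1,1,0,0,0,0)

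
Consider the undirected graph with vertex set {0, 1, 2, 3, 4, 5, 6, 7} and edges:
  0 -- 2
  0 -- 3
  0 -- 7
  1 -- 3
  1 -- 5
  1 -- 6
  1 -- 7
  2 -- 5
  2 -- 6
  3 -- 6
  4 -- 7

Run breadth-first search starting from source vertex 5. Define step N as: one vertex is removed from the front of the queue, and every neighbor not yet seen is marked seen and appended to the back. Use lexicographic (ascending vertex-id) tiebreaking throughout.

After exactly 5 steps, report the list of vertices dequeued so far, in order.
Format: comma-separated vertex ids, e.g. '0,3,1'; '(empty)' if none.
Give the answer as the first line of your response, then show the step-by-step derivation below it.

5,1,2,3,6

step 1: dequeue 5; queue=[1,2]; order=5
step 2: dequeue 1; queue=[2,3,6,7]; order=5,1
step 3: dequeue 2; queue=[3,6,7,0]; order=5,1,2
step 4: dequeue 3; queue=[6,7,0]; order=5,1,2,3
step 5: dequeue 6; queue=[7,0]; order=5,1,2,3,6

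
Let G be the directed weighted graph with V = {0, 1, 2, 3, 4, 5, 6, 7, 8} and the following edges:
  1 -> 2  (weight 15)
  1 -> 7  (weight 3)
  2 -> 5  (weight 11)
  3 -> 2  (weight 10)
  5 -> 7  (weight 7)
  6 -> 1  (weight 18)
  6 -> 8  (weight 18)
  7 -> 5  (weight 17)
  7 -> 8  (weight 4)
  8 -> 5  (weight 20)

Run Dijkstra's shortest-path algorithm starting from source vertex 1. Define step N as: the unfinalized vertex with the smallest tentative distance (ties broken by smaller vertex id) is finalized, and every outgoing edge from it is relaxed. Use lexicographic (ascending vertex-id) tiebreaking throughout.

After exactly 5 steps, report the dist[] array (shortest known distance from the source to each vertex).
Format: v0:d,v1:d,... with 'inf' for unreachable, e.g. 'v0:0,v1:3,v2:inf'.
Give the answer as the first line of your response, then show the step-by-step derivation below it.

v0:inf,v1:0,v2:15,v3:inf,v4:inf,v5:20,v6:inf,v7:3,v8:7

step 1: dist = v0:inf,v1:0,v2:15,v3:inf,v4:inf,v5:inf,v6:inf,v7:3,v8:inf
step 2: dist = v0:inf,v1:0,v2:15,v3:inf,v4:inf,v5:20,v6:inf,v7:3,v8:7
step 3: dist = v0:inf,v1:0,v2:15,v3:inf,v4:inf,v5:20,v6:inf,v7:3,v8:7
step 4: dist = v0:inf,v1:0,v2:15,v3:inf,v4:inf,v5:20,v6:inf,v7:3,v8:7
step 5: dist = v0:inf,v1:0,v2:15,v3:inf,v4:inf,v5:20,v6:inf,v7:3,v8:7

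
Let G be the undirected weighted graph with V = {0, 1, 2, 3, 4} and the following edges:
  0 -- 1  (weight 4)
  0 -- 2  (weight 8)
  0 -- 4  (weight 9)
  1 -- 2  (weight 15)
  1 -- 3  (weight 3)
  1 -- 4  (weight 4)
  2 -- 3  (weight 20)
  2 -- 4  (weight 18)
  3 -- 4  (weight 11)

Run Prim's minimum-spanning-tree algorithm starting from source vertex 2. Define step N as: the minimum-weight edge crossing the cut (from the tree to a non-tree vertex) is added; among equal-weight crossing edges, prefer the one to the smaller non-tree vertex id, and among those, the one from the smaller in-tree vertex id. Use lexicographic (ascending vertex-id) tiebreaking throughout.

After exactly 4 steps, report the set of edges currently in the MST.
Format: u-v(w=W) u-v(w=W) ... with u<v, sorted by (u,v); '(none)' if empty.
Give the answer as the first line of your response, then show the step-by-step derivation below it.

0-1(w=4) 0-2(w=8) 1-3(w=3) 1-4(w=4)

step 1: add edge 0-2 (w=8); MST = {0-2(w=8)}
step 2: add edge 0-1 (w=4); MST = {0-1(w=4) 0-2(w=8)}
step 3: add edge 1-3 (w=3); MST = {0-1(w=4) 0-2(w=8) 1-3(w=3)}
step 4: add edge 1-4 (w=4); MST = {0-1(w=4) 0-2(w=8) 1-3(w=3) 1-4(w=4)}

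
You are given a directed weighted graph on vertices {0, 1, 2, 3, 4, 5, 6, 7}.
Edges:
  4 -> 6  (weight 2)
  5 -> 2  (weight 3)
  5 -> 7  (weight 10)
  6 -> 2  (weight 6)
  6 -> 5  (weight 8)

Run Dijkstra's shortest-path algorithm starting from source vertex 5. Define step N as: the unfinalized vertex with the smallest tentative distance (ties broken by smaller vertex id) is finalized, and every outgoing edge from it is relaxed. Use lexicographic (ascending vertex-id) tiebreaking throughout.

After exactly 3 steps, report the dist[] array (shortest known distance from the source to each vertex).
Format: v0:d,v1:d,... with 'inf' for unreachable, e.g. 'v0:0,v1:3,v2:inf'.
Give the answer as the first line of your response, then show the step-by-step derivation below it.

v0:inf,v1:inf,v2:3,v3:inf,v4:inf,v5:0,v6:inf,v7:10

step 1: dist = v0:inf,v1:inf,v2:3,v3:inf,v4:inf,v5:0,v6:inf,v7:10
step 2: dist = v0:inf,v1:inf,v2:3,v3:inf,v4:inf,v5:0,v6:inf,v7:10
step 3: dist = v0:inf,v1:inf,v2:3,v3:inf,v4:inf,v5:0,v6:inf,v7:10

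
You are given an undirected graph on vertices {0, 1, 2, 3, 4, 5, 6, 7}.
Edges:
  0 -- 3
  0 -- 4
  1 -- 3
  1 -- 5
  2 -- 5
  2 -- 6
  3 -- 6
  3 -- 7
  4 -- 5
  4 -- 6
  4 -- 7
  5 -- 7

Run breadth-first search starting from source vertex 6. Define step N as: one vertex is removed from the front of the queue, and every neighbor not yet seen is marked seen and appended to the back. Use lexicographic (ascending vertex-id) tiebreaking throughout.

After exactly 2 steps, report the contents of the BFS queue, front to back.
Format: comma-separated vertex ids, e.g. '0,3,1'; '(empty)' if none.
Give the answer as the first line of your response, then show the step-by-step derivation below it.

3,4,5

step 1: dequeue 6; queue=[2,3,4]; order=6
step 2: dequeue 2; queue=[3,4,5]; order=6,2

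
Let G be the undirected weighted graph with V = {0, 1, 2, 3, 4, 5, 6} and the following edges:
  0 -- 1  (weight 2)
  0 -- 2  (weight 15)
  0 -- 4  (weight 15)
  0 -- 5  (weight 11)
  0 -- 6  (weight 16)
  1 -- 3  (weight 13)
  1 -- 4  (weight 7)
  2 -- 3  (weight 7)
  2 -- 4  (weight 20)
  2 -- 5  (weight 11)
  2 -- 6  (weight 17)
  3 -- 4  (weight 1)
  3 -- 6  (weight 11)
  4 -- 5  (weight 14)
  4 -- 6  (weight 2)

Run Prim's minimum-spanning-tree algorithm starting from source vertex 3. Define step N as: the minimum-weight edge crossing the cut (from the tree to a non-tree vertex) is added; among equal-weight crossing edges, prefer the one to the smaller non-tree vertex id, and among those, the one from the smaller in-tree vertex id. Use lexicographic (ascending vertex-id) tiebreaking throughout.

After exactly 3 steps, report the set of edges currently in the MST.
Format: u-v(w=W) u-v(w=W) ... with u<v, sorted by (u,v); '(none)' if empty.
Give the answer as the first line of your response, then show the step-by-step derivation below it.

1-4(w=7) 3-4(w=1) 4-6(w=2)

step 1: add edge 3-4 (w=1); MST = {3-4(w=1)}
step 2: add edge 4-6 (w=2); MST = {3-4(w=1) 4-6(w=2)}
step 3: add edge 1-4 (w=7); MST = {1-4(w=7) 3-4(w=1) 4-6(w=2)}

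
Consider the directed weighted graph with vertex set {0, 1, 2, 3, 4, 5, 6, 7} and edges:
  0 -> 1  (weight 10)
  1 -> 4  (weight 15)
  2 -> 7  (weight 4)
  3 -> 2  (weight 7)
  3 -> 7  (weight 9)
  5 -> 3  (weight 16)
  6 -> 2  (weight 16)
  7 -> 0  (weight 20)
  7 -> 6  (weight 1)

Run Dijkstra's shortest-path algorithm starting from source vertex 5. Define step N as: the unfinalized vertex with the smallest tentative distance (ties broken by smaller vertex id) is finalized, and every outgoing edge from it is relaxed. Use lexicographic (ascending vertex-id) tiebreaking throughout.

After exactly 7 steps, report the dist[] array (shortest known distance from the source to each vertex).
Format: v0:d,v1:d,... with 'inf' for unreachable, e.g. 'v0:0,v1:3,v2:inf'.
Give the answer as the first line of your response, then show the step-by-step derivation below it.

v0:45,v1:55,v2:23,v3:16,v4:70,v5:0,v6:26,v7:25

step 1: dist = v0:inf,v1:inf,v2:inf,v3:16,v4:inf,v5:0,v6:inf,v7:inf
step 2: dist = v0:inf,v1:inf,v2:23,v3:16,v4:inf,v5:0,v6:inf,v7:25
step 3: dist = v0:inf,v1:inf,v2:23,v3:16,v4:inf,v5:0,v6:inf,v7:25
step 4: dist = v0:45,v1:inf,v2:23,v3:16,v4:inf,v5:0,v6:26,v7:25
step 5: dist = v0:45,v1:inf,v2:23,v3:16,v4:inf,v5:0,v6:26,v7:25
step 6: dist = v0:45,v1:55,v2:23,v3:16,v4:inf,v5:0,v6:26,v7:25
step 7: dist = v0:45,v1:55,v2:23,v3:16,v4:70,v5:0,v6:26,v7:25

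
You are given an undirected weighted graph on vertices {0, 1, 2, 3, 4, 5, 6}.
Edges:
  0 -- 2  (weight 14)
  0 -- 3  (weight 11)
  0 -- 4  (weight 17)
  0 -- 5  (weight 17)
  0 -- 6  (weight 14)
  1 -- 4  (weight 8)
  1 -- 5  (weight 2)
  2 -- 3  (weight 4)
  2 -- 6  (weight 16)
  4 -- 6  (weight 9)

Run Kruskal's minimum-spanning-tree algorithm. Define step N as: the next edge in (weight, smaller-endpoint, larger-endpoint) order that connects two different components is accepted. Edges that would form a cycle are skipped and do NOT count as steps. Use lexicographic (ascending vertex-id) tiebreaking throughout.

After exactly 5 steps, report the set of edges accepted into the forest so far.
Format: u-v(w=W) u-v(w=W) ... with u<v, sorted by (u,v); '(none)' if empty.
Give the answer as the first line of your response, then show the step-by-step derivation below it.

0-3(w=11) 1-4(w=8) 1-5(w=2) 2-3(w=4) 4-6(w=9)

step 1: add edge 1-5 (w=2); MST = {1-5(w=2)}
step 2: add edge 2-3 (w=4); MST = {1-5(w=2) 2-3(w=4)}
step 3: add edge 1-4 (w=8); MST = {1-4(w=8) 1-5(w=2) 2-3(w=4)}
step 4: add edge 4-6 (w=9); MST = {1-4(w=8) 1-5(w=2) 2-3(w=4) 4-6(w=9)}
step 5: add edge 0-3 (w=11); MST = {0-3(w=11) 1-4(w=8) 1-5(w=2) 2-3(w=4) 4-6(w=9)}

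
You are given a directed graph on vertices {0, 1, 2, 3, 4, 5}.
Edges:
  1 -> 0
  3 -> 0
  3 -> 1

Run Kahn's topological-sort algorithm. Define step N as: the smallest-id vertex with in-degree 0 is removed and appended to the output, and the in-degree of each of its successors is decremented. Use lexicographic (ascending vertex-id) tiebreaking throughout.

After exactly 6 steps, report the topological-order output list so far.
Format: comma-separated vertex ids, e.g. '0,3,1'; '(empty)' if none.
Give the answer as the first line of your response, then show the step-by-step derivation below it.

2,3,1,0,4,5

step 1: output 2; order=[2]; indeg=(2,1,0,0,0,0)
step 2: output 3; order=[2,3]; indeg=(1,0,0,0,0,0)
step 3: output 1; order=[2,3,1]; indeg=(0,0,0,0,0,0)
step 4: output 0; order=[2,3,1,0]; indeg=(0,0,0,0,0,0)
step 5: output 4; order=[2,3,1,0,4]; indeg=(0,0,0,0,0,0)
step 6: output 5; order=[2,3,1,0,4,5]; indeg=(0,0,0,0,0,0)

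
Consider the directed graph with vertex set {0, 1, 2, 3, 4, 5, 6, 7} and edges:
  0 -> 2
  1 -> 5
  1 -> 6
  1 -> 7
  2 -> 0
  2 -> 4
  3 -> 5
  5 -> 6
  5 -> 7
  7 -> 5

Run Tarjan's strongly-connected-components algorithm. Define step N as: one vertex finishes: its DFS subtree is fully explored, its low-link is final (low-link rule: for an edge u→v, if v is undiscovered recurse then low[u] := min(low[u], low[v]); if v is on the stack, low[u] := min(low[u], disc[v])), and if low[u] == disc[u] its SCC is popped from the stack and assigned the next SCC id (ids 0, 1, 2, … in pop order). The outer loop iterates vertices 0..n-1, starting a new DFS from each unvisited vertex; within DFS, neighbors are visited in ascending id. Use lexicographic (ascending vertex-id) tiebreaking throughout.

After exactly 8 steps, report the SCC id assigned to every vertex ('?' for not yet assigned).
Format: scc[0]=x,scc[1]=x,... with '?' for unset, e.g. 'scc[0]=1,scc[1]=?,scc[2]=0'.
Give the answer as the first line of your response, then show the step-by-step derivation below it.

scc[0]=1,scc[1]=4,scc[2]=1,scc[3]=5,scc[4]=0,scc[5]=3,scc[6]=2,scc[7]=3

step 1: low=(low[0]=0,low[1]=?,low[2]=0,low[3]=?,low[4]=2,low[5]=?,low[6]=?,low[7]=?); scc=(scc[0]=?,scc[1]=?,scc[2]=?,scc[3]=?,scc[4]=0,scc[5]=?,scc[6]=?,scc[7]=?)
step 2: low=(low[0]=0,low[1]=?,low[2]=0,low[3]=?,low[4]=2,low[5]=?,low[6]=?,low[7]=?); scc=(scc[0]=?,scc[1]=?,scc[2]=?,scc[3]=?,scc[4]=0,scc[5]=?,scc[6]=?,scc[7]=?)
step 3: low=(low[0]=0,low[1]=?,low[2]=0,low[3]=?,low[4]=2,low[5]=?,low[6]=?,low[7]=?); scc=(scc[0]=1,scc[1]=?,scc[2]=1,scc[3]=?,scc[4]=0,scc[5]=?,scc[6]=?,scc[7]=?)
step 4: low=(low[0]=0,low[1]=3,low[2]=0,low[3]=?,low[4]=2,low[5]=4,low[6]=5,low[7]=?); scc=(scc[0]=1,scc[1]=?,scc[2]=1,scc[3]=?,scc[4]=0,scc[5]=?,scc[6]=2,scc[7]=?)
step 5: low=(low[0]=0,low[1]=3,low[2]=0,low[3]=?,low[4]=2,low[5]=4,low[6]=5,low[7]=4); scc=(scc[0]=1,scc[1]=?,scc[2]=1,scc[3]=?,scc[4]=0,scc[5]=?,scc[6]=2,scc[7]=?)
step 6: low=(low[0]=0,low[1]=3,low[2]=0,low[3]=?,low[4]=2,low[5]=4,low[6]=5,low[7]=4); scc=(scc[0]=1,scc[1]=?,scc[2]=1,scc[3]=?,scc[4]=0,scc[5]=3,scc[6]=2,scc[7]=3)
step 7: low=(low[0]=0,low[1]=3,low[2]=0,low[3]=?,low[4]=2,low[5]=4,low[6]=5,low[7]=4); scc=(scc[0]=1,scc[1]=4,scc[2]=1,scc[3]=?,scc[4]=0,scc[5]=3,scc[6]=2,scc[7]=3)
step 8: low=(low[0]=0,low[1]=3,low[2]=0,low[3]=7,low[4]=2,low[5]=4,low[6]=5,low[7]=4); scc=(scc[0]=1,scc[1]=4,scc[2]=1,scc[3]=5,scc[4]=0,scc[5]=3,scc[6]=2,scc[7]=3)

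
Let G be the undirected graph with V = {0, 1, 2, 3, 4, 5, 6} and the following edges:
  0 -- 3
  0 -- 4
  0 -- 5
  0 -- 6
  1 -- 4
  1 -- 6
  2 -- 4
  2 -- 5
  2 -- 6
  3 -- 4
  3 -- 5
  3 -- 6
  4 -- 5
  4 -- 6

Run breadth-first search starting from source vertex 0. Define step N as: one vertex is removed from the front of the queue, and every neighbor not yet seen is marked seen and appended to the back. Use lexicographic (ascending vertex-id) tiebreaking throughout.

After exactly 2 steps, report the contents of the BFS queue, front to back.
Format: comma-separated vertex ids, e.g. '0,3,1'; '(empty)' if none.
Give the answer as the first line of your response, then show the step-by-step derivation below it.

4,5,6

step 1: dequeue 0; queue=[3,4,5,6]; order=0
step 2: dequeue 3; queue=[4,5,6]; order=0,3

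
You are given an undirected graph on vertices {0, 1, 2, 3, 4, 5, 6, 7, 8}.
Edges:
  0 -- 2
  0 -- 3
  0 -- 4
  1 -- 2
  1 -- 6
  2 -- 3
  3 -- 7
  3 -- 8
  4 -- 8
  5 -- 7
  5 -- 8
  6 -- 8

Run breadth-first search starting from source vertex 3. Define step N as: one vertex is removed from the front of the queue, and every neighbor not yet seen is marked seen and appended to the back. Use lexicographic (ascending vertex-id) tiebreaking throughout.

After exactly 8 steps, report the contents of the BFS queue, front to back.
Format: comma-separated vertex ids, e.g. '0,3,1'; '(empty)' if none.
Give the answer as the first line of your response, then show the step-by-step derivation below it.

6

step 1: dequeue 3; queue=[0,2,7,8]; order=3
step 2: dequeue 0; queue=[2,7,8,4]; order=3,0
step 3: dequeue 2; queue=[7,8,4,1]; order=3,0,2
step 4: dequeue 7; queue=[8,4,1,5]; order=3,0,2,7
step 5: dequeue 8; queue=[4,1,5,6]; order=3,0,2,7,8
step 6: dequeue 4; queue=[1,5,6]; order=3,0,2,7,8,4
step 7: dequeue 1; queue=[5,6]; order=3,0,2,7,8,4,1
step 8: dequeue 5; queue=[6]; order=3,0,2,7,8,4,1,5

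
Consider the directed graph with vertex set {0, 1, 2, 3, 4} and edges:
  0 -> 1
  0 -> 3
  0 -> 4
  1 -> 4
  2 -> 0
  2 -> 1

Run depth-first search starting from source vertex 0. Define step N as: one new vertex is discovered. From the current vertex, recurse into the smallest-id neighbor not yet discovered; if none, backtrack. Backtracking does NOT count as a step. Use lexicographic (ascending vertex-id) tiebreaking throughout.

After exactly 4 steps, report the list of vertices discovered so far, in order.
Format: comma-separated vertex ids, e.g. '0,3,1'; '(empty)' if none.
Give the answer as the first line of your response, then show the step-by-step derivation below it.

0,1,4,3

step 1: discover 0; path=0; order=0
step 2: discover 1; path=0>1; order=0,1
step 3: discover 4; path=0>1>4; order=0,1,4
step 4: discover 3; path=0>3; order=0,1,4,3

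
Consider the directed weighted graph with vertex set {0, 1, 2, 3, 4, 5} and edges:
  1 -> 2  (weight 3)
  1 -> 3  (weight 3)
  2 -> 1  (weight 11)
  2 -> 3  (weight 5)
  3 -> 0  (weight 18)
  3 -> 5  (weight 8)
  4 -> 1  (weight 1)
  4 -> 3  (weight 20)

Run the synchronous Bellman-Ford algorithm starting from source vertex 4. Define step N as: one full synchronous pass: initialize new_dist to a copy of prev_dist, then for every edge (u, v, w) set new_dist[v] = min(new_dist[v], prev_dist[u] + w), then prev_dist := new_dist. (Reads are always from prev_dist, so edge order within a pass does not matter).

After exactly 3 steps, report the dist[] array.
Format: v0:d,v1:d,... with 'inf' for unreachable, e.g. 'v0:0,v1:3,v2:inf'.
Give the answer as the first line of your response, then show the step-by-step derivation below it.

v0:22,v1:1,v2:4,v3:4,v4:0,v5:12

step 1: dist = v0:inf,v1:1,v2:inf,v3:20,v4:0,v5:inf
step 2: dist = v0:38,v1:1,v2:4,v3:4,v4:0,v5:28
step 3: dist = v0:22,v1:1,v2:4,v3:4,v4:0,v5:12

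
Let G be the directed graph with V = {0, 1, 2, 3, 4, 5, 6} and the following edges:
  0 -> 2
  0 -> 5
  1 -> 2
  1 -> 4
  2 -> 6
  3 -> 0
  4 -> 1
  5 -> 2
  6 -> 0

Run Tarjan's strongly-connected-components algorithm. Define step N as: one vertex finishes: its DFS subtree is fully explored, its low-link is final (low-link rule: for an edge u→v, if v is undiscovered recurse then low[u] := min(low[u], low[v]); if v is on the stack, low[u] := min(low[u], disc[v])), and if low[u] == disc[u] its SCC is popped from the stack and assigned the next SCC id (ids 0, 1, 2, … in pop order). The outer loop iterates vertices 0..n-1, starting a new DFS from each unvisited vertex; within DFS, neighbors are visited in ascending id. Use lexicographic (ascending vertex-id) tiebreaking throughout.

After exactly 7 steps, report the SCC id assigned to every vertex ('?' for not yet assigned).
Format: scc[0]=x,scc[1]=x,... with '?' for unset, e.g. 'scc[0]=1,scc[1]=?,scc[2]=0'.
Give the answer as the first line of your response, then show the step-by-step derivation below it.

scc[0]=0,scc[1]=1,scc[2]=0,scc[3]=2,scc[4]=1,scc[5]=0,scc[6]=0

step 1: low=(low[0]=0,low[1]=?,low[2]=1,low[3]=?,low[4]=?,low[5]=?,low[6]=0); scc=(scc[0]=?,scc[1]=?,scc[2]=?,scc[3]=?,scc[4]=?,scc[5]=?,scc[6]=?)
step 2: low=(low[0]=0,low[1]=?,low[2]=0,low[3]=?,low[4]=?,low[5]=?,low[6]=0); scc=(scc[0]=?,scc[1]=?,scc[2]=?,scc[3]=?,scc[4]=?,scc[5]=?,scc[6]=?)
step 3: low=(low[0]=0,low[1]=?,low[2]=0,low[3]=?,low[4]=?,low[5]=1,low[6]=0); scc=(scc[0]=?,scc[1]=?,scc[2]=?,scc[3]=?,scc[4]=?,scc[5]=?,scc[6]=?)
step 4: low=(low[0]=0,low[1]=?,low[2]=0,low[3]=?,low[4]=?,low[5]=1,low[6]=0); scc=(scc[0]=0,scc[1]=?,scc[2]=0,scc[3]=?,scc[4]=?,scc[5]=0,scc[6]=0)
step 5: low=(low[0]=0,low[1]=4,low[2]=0,low[3]=?,low[4]=4,low[5]=1,low[6]=0); scc=(scc[0]=0,scc[1]=?,scc[2]=0,scc[3]=?,scc[4]=?,scc[5]=0,scc[6]=0)
step 6: low=(low[0]=0,low[1]=4,low[2]=0,low[3]=?,low[4]=4,low[5]=1,low[6]=0); scc=(scc[0]=0,scc[1]=1,scc[2]=0,scc[3]=?,scc[4]=1,scc[5]=0,scc[6]=0)
step 7: low=(low[0]=0,low[1]=4,low[2]=0,low[3]=6,low[4]=4,low[5]=1,low[6]=0); scc=(scc[0]=0,scc[1]=1,scc[2]=0,scc[3]=2,scc[4]=1,scc[5]=0,scc[6]=0)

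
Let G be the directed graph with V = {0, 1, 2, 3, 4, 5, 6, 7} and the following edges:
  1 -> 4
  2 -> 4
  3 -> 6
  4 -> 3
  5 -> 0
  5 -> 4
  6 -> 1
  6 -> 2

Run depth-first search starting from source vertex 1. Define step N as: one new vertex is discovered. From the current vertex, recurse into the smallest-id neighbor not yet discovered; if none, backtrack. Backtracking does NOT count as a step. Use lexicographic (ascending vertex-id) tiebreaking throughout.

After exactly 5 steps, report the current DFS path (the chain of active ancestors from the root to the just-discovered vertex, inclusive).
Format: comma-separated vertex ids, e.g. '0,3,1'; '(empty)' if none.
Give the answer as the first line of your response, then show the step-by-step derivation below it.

1,4,3,6,2

step 1: discover 1; path=1; order=1
step 2: discover 4; path=1>4; order=1,4
step 3: discover 3; path=1>4>3; order=1,4,3
step 4: discover 6; path=1>4>3>6; order=1,4,3,6
step 5: discover 2; path=1>4>3>6>2; order=1,4,3,6,2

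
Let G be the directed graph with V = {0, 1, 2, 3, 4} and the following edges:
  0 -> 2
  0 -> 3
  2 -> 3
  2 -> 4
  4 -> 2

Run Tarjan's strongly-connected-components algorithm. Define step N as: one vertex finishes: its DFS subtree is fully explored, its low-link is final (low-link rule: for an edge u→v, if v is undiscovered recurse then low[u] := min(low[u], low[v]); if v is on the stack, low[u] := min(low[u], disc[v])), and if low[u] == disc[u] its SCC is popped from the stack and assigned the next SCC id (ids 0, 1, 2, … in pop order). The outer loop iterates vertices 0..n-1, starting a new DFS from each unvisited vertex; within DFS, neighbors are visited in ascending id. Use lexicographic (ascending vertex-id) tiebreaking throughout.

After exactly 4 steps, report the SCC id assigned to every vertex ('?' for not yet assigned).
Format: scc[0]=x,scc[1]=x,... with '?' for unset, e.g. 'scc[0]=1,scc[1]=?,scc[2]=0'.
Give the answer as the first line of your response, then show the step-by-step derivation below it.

scc[0]=2,scc[1]=?,scc[2]=1,scc[3]=0,scc[4]=1

step 1: low=(low[0]=0,low[1]=?,low[2]=1,low[3]=2,low[4]=?); scc=(scc[0]=?,scc[1]=?,scc[2]=?,scc[3]=0,scc[4]=?)
step 2: low=(low[0]=0,low[1]=?,low[2]=1,low[3]=2,low[4]=1); scc=(scc[0]=?,scc[1]=?,scc[2]=?,scc[3]=0,scc[4]=?)
step 3: low=(low[0]=0,low[1]=?,low[2]=1,low[3]=2,low[4]=1); scc=(scc[0]=?,scc[1]=?,scc[2]=1,scc[3]=0,scc[4]=1)
step 4: low=(low[0]=0,low[1]=?,low[2]=1,low[3]=2,low[4]=1); scc=(scc[0]=2,scc[1]=?,scc[2]=1,scc[3]=0,scc[4]=1)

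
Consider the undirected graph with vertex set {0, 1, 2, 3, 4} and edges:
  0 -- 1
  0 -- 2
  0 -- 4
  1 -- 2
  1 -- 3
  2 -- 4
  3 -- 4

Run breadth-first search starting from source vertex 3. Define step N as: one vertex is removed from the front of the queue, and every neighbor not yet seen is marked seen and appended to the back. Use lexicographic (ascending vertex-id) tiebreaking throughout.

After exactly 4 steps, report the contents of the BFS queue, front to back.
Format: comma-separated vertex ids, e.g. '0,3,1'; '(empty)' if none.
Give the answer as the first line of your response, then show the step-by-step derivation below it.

2

step 1: dequeue 3; queue=[1,4]; order=3
step 2: dequeue 1; queue=[4,0,2]; order=3,1
step 3: dequeue 4; queue=[0,2]; order=3,1,4
step 4: dequeue 0; queue=[2]; order=3,1,4,0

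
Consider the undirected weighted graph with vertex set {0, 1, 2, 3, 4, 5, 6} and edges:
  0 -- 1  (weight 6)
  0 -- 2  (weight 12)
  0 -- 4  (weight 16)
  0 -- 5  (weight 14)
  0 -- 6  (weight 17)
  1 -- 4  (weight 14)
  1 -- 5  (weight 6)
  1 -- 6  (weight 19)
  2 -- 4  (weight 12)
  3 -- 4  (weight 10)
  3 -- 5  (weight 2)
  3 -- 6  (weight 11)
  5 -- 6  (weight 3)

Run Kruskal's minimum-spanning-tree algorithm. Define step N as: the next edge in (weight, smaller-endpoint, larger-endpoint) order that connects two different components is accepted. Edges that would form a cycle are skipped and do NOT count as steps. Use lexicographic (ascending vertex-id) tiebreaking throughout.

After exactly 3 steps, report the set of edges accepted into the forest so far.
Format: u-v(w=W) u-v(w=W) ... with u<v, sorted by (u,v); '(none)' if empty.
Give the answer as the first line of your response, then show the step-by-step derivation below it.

0-1(w=6) 3-5(w=2) 5-6(w=3)

step 1: add edge 3-5 (w=2); MST = {3-5(w=2)}
step 2: add edge 5-6 (w=3); MST = {3-5(w=2) 5-6(w=3)}
step 3: add edge 0-1 (w=6); MST = {0-1(w=6) 3-5(w=2) 5-6(w=3)}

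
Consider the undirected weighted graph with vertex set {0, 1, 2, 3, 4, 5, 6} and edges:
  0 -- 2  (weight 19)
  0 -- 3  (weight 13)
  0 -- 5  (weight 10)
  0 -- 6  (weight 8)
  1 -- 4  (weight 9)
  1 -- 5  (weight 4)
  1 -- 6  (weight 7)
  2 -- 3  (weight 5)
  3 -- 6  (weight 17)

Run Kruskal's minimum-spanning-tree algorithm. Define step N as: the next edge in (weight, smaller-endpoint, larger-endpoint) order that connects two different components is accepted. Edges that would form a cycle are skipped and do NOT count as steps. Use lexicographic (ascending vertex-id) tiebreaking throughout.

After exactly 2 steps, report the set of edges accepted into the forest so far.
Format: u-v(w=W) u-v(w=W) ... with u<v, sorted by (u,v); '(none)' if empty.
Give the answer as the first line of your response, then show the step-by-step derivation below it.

1-5(w=4) 2-3(w=5)

step 1: add edge 1-5 (w=4); MST = {1-5(w=4)}
step 2: add edge 2-3 (w=5); MST = {1-5(w=4) 2-3(w=5)}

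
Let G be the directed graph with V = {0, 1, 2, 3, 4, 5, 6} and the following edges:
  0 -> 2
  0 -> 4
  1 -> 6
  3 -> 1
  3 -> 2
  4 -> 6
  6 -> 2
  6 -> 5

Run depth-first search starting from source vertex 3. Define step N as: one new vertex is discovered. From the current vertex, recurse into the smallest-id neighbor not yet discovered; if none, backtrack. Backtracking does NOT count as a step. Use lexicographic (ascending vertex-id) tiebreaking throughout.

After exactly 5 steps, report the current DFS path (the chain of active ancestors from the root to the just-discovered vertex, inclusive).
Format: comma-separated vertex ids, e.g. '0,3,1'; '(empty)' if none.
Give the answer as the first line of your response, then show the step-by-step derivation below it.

3,1,6,5

step 1: discover 3; path=3; order=3
step 2: discover 1; path=3>1; order=3,1
step 3: discover 6; path=3>1>6; order=3,1,6
step 4: discover 2; path=3>1>6>2; order=3,1,6,2
step 5: discover 5; path=3>1>6>5; order=3,1,6,2,5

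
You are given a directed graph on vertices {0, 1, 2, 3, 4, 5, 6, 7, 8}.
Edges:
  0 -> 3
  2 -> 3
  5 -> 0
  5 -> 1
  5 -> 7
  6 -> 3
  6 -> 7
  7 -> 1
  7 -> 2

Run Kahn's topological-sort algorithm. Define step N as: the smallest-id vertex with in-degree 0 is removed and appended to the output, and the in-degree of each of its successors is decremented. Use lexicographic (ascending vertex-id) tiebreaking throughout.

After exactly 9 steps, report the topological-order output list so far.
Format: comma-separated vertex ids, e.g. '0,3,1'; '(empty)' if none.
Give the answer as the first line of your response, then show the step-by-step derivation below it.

4,5,0,6,7,1,2,3,8

step 1: output 4; order=[4]; indeg=(1,2,1,3,0,0,0,2,0)
step 2: output 5; order=[4,5]; indeg=(0,1,1,3,0,0,0,1,0)
step 3: output 0; order=[4,5,0]; indeg=(0,1,1,2,0,0,0,1,0)
step 4: output 6; order=[4,5,0,6]; indeg=(0,1,1,1,0,0,0,0,0)
step 5: output 7; order=[4,5,0,6,7]; indeg=(0,0,0,1,0,0,0,0,0)
step 6: output 1; order=[4,5,0,6,7,1]; indeg=(0,0,0,1,0,0,0,0,0)
step 7: output 2; order=[4,5,0,6,7,1,2]; indeg=(0,0,0,0,0,0,0,0,0)
step 8: output 3; order=[4,5,0,6,7,1,2,3]; indeg=(0,0,0,0,0,0,0,0,0)
step 9: output 8; order=[4,5,0,6,7,1,2,3,8]; indeg=(0,0,0,0,0,0,0,0,0)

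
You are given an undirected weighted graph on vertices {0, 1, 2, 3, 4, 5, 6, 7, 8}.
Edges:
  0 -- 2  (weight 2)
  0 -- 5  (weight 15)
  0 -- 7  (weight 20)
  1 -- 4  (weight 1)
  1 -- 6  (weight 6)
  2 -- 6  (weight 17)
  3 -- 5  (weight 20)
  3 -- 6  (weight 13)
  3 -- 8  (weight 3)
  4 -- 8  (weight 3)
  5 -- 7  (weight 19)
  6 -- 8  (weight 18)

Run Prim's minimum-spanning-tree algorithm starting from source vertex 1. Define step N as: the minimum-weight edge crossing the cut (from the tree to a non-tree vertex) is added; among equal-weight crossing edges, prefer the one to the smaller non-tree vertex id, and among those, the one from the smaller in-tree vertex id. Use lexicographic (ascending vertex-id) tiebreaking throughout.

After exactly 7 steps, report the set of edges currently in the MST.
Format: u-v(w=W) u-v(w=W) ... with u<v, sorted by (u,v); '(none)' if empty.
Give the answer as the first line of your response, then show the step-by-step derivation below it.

0-2(w=2) 0-5(w=15) 1-4(w=1) 1-6(w=6) 2-6(w=17) 3-8(w=3) 4-8(w=3)

step 1: add edge 1-4 (w=1); MST = {1-4(w=1)}
step 2: add edge 4-8 (w=3); MST = {1-4(w=1) 4-8(w=3)}
step 3: add edge 3-8 (w=3); MST = {1-4(w=1) 3-8(w=3) 4-8(w=3)}
step 4: add edge 1-6 (w=6); MST = {1-4(w=1) 1-6(w=6) 3-8(w=3) 4-8(w=3)}
step 5: add edge 2-6 (w=17); MST = {1-4(w=1) 1-6(w=6) 2-6(w=17) 3-8(w=3) 4-8(w=3)}
step 6: add edge 0-2 (w=2); MST = {0-2(w=2) 1-4(w=1) 1-6(w=6) 2-6(w=17) 3-8(w=3) 4-8(w=3)}
step 7: add edge 0-5 (w=15); MST = {0-2(w=2) 0-5(w=15) 1-4(w=1) 1-6(w=6) 2-6(w=17) 3-8(w=3) 4-8(w=3)}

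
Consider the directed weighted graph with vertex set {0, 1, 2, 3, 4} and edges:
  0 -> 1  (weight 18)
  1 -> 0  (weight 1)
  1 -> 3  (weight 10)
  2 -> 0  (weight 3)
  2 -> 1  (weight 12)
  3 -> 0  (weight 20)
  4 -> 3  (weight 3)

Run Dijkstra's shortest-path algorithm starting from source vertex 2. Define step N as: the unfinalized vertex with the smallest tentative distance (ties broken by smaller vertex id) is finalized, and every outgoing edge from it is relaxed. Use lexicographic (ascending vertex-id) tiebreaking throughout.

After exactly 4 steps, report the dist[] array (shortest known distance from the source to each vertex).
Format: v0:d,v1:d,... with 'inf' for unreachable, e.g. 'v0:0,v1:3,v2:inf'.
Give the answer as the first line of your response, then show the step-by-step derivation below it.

v0:3,v1:12,v2:0,v3:22,v4:inf

step 1: dist = v0:3,v1:12,v2:0,v3:inf,v4:inf
step 2: dist = v0:3,v1:12,v2:0,v3:inf,v4:inf
step 3: dist = v0:3,v1:12,v2:0,v3:22,v4:inf
step 4: dist = v0:3,v1:12,v2:0,v3:22,v4:inf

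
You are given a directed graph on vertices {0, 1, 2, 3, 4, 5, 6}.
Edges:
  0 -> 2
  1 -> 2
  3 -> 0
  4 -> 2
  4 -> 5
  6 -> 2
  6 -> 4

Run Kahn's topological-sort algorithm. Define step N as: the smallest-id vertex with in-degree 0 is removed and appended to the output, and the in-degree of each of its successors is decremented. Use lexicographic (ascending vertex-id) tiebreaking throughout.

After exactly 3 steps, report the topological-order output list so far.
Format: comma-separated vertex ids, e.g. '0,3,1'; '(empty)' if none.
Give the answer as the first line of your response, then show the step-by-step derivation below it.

1,3,0

step 1: output 1; order=[1]; indeg=(1,0,3,0,1,1,0)
step 2: output 3; order=[1,3]; indeg=(0,0,3,0,1,1,0)
step 3: output 0; order=[1,3,0]; indeg=(0,0,2,0,1,1,0)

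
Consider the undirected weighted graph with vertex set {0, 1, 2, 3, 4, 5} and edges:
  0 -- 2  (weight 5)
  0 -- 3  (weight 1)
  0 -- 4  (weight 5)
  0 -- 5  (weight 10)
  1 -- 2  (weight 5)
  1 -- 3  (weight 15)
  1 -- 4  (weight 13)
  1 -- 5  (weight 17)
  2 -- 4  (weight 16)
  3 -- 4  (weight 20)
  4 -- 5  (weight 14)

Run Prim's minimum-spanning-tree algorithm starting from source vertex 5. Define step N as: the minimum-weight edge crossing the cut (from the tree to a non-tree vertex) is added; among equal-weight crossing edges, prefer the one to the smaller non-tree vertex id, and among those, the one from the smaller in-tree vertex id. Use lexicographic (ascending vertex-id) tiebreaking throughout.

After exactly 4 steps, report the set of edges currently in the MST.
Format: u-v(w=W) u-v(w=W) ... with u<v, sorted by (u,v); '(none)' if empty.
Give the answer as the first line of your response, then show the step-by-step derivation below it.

0-2(w=5) 0-3(w=1) 0-5(w=10) 1-2(w=5)

step 1: add edge 0-5 (w=10); MST = {0-5(w=10)}
step 2: add edge 0-3 (w=1); MST = {0-3(w=1) 0-5(w=10)}
step 3: add edge 0-2 (w=5); MST = {0-2(w=5) 0-3(w=1) 0-5(w=10)}
step 4: add edge 1-2 (w=5); MST = {0-2(w=5) 0-3(w=1) 0-5(w=10) 1-2(w=5)}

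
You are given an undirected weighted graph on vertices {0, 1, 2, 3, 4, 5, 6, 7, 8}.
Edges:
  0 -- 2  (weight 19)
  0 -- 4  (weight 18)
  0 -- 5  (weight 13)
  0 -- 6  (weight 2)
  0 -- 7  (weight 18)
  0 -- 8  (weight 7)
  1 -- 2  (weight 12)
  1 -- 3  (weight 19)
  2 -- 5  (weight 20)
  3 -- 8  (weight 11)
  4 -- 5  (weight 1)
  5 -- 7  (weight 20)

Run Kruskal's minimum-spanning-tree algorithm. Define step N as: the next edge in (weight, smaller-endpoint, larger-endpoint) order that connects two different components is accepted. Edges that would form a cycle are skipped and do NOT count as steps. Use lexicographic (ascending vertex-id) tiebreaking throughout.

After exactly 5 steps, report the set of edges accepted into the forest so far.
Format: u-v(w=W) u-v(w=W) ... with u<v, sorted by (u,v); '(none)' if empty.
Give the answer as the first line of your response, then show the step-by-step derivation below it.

0-6(w=2) 0-8(w=7) 1-2(w=12) 3-8(w=11) 4-5(w=1)

step 1: add edge 4-5 (w=1); MST = {4-5(w=1)}
step 2: add edge 0-6 (w=2); MST = {0-6(w=2) 4-5(w=1)}
step 3: add edge 0-8 (w=7); MST = {0-6(w=2) 0-8(w=7) 4-5(w=1)}
step 4: add edge 3-8 (w=11); MST = {0-6(w=2) 0-8(w=7) 3-8(w=11) 4-5(w=1)}
step 5: add edge 1-2 (w=12); MST = {0-6(w=2) 0-8(w=7) 1-2(w=12) 3-8(w=11) 4-5(w=1)}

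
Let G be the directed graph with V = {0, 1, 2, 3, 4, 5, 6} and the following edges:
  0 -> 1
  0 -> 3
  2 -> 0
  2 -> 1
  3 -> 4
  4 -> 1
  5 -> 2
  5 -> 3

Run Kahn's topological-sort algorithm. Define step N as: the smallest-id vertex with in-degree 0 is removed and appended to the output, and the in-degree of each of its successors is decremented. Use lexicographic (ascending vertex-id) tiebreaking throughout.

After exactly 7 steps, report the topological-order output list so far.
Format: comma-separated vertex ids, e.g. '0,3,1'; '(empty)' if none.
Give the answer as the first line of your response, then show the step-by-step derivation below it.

5,2,0,3,4,1,6

step 1: output 5; order=[5]; indeg=(1,3,0,1,1,0,0)
step 2: output 2; order=[5,2]; indeg=(0,2,0,1,1,0,0)
step 3: output 0; order=[5,2,0]; indeg=(0,1,0,0,1,0,0)
step 4: output 3; order=[5,2,0,3]; indeg=(0,1,0,0,0,0,0)
step 5: output 4; order=[5,2,0,3,4]; indeg=(0,0,0,0,0,0,0)
step 6: output 1; order=[5,2,0,3,4,1]; indeg=(0,0,0,0,0,0,0)
step 7: output 6; order=[5,2,0,3,4,1,6]; indeg=(0,0,0,0,0,0,0)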